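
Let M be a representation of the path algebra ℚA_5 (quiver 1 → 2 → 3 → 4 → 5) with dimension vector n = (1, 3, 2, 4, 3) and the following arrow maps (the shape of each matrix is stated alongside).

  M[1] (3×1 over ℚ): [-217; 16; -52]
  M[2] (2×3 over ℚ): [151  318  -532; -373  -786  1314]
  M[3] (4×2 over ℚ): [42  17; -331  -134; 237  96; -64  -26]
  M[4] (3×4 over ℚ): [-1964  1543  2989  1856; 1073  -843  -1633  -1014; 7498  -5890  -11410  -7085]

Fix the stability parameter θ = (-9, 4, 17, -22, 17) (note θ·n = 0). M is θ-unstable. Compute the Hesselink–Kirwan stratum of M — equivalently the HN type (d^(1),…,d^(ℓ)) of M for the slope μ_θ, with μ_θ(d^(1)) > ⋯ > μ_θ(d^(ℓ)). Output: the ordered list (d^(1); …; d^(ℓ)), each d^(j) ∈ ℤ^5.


Via rank(M_{q-1}∘⋯∘M_p): M ≅ I[1,5], I[2,2], I[2,4], I[4,5]^2.
μ_θ-semistable layers: μ^(1)=17; μ^(2)=4; μ^(3)=-1/3; μ^(4)=-9; μ^(5)=-22

((0, 0, 0, 0, 3); (0, 1, 0, 0, 0); (0, 2, 2, 2, 0); (1, 0, 0, 0, 0); (0, 0, 0, 2, 0))


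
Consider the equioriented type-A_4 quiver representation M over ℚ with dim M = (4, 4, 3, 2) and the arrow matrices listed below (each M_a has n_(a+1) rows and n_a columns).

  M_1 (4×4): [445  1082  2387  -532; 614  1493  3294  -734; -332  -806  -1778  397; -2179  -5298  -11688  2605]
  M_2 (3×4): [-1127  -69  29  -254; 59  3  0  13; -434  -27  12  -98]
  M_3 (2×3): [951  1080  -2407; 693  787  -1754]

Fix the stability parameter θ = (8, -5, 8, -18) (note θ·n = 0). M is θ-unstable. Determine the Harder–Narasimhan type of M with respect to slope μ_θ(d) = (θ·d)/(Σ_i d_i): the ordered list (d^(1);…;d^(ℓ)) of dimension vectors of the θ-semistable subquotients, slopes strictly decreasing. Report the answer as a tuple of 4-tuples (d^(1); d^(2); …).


Via rank(M_{q-1}∘⋯∘M_p): M ≅ I[1,2], I[1,3], I[1,4]^2.
μ_θ-semistable layers: μ^(1)=8; μ^(2)=3/2; μ^(3)=-7/4

((0, 0, 1, 0); (2, 2, 0, 0); (2, 2, 2, 2))


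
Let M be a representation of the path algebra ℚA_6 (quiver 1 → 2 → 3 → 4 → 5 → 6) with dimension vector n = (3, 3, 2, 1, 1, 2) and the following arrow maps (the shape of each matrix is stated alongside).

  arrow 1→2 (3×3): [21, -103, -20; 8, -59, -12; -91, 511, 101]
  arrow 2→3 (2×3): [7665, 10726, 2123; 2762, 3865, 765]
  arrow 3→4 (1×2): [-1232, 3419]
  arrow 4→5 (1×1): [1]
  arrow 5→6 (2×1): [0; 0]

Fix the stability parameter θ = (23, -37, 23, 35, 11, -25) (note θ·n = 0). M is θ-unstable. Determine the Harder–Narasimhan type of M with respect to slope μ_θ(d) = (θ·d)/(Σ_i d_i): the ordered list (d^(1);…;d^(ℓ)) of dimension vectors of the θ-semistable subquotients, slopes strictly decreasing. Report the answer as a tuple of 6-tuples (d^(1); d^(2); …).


Barcode: M ≅ I[1,2], I[1,3], I[1,5], I[6,6]^2. HN layers by μ_θ (3 steps, strictly decreasing):
  μ^(1)=23; μ^(2)=-7; μ^(3)=-25

((0, 0, 2, 1, 1, 0); (3, 3, 0, 0, 0, 0); (0, 0, 0, 0, 0, 2))


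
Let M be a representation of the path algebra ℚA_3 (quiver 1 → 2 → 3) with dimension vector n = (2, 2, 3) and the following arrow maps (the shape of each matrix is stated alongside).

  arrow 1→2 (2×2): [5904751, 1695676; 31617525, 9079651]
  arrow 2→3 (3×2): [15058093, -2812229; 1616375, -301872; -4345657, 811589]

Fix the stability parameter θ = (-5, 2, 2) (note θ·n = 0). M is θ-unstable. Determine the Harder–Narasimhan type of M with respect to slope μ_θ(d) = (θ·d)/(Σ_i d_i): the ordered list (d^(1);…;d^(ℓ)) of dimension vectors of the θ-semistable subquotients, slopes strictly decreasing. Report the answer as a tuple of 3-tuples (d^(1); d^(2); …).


Via rank(M_{q-1}∘⋯∘M_p): M ≅ I[1,3]^2, I[3,3].
μ_θ-semistable layers: μ^(1)=2; μ^(2)=-5

((0, 2, 3); (2, 0, 0))


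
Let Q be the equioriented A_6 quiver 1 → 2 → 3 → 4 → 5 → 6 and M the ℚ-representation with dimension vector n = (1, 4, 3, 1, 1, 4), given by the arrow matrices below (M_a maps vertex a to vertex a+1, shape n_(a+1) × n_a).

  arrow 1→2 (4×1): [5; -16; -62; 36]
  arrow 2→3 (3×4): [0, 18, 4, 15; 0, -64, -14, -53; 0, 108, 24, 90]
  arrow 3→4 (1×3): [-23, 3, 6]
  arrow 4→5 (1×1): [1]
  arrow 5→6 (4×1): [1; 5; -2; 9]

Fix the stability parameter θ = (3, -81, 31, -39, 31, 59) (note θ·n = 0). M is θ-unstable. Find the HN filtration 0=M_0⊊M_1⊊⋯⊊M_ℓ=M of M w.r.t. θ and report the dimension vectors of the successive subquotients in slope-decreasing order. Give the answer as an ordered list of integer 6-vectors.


Via rank(M_{q-1}∘⋯∘M_p): M ≅ I[1,6], I[2,2]^2, I[2,3], I[3,3], I[6,6]^3.
μ_θ-semistable layers: μ^(1)=59; μ^(2)=31; μ^(3)=-4; μ^(4)=-39; μ^(5)=-81

((0, 0, 0, 0, 0, 4); (0, 0, 2, 0, 1, 0); (0, 0, 1, 1, 0, 0); (1, 1, 0, 0, 0, 0); (0, 3, 0, 0, 0, 0))


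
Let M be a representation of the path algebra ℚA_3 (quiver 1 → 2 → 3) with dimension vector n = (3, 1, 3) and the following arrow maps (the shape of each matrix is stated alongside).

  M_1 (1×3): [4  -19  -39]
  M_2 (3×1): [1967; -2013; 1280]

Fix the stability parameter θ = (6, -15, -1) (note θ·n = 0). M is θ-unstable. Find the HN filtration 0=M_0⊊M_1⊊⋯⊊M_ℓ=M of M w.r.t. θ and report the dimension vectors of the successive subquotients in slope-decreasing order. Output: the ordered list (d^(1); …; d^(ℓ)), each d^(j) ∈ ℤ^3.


Interval decomposition of M: I[1,1]^2, I[1,3], I[3,3]^2.
HN type (ℓ=3): μ^(1)=6; μ^(2)=-1; μ^(3)=-9/2

((2, 0, 0); (0, 0, 3); (1, 1, 0))


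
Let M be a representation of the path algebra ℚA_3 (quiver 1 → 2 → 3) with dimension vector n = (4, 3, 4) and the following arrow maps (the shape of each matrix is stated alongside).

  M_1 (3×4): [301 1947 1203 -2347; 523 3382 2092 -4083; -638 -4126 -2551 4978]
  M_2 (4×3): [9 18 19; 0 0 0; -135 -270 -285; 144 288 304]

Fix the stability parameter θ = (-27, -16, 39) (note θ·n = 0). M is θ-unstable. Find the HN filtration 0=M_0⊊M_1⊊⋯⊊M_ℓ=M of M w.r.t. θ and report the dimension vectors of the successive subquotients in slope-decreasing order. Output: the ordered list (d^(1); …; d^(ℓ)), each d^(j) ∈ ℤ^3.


Barcode: M ≅ I[1,1], I[1,2]^2, I[1,3], I[3,3]^3. HN layers by μ_θ (3 steps, strictly decreasing):
  μ^(1)=39; μ^(2)=-16; μ^(3)=-27

((0, 0, 4); (0, 3, 0); (4, 0, 0))


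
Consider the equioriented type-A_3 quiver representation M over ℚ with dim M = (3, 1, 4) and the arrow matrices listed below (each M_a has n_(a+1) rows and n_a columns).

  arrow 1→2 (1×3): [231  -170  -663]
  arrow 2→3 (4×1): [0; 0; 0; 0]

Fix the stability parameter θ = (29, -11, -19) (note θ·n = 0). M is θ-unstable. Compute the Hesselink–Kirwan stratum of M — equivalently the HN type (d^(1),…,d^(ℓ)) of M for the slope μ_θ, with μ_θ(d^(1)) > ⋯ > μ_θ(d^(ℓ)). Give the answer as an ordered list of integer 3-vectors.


Interval decomposition of M: I[1,1]^2, I[1,2], I[3,3]^4.
HN type (ℓ=3): μ^(1)=29; μ^(2)=9; μ^(3)=-19

((2, 0, 0); (1, 1, 0); (0, 0, 4))


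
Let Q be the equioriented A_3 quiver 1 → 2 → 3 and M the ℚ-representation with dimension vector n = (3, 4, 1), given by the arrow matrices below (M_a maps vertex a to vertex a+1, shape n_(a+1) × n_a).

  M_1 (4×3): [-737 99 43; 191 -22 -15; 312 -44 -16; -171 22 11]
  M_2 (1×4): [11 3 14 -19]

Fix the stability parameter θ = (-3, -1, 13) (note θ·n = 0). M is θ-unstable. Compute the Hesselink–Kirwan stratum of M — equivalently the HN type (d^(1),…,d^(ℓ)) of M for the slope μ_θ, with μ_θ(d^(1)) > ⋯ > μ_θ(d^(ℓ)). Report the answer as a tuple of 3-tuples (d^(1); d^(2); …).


Barcode: M ≅ I[1,1], I[1,2], I[1,3], I[2,2]^2. HN layers by μ_θ (3 steps, strictly decreasing):
  μ^(1)=13; μ^(2)=-1; μ^(3)=-3

((0, 0, 1); (0, 4, 0); (3, 0, 0))


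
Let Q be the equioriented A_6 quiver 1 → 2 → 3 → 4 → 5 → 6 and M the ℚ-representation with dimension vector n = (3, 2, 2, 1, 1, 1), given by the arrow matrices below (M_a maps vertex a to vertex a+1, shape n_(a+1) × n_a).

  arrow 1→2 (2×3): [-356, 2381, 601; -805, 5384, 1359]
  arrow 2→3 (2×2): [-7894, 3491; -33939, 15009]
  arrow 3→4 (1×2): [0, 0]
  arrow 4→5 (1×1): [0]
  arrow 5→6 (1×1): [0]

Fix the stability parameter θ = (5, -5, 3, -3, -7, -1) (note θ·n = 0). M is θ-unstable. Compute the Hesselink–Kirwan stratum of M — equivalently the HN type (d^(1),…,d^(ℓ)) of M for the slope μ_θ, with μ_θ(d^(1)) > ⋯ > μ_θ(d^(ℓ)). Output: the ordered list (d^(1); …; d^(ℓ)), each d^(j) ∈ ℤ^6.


Barcode: M ≅ I[1,1], I[1,3]^2, I[4,4], I[5,5], I[6,6]. HN layers by μ_θ (6 steps, strictly decreasing):
  μ^(1)=5; μ^(2)=3; μ^(3)=0; μ^(4)=-1; μ^(5)=-3; μ^(6)=-7

((1, 0, 0, 0, 0, 0); (0, 0, 2, 0, 0, 0); (2, 2, 0, 0, 0, 0); (0, 0, 0, 0, 0, 1); (0, 0, 0, 1, 0, 0); (0, 0, 0, 0, 1, 0))


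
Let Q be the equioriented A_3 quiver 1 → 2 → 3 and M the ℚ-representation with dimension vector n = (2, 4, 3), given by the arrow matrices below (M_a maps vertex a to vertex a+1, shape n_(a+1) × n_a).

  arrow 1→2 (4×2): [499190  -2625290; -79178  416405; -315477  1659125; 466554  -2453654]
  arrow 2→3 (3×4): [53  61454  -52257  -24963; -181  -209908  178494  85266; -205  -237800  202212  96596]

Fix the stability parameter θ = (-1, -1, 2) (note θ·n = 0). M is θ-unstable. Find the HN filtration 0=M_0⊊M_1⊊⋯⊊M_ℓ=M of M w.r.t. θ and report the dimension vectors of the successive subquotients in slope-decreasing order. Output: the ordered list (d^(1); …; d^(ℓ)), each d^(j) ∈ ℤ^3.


Interval decomposition of M: I[1,2], I[1,3], I[2,2], I[2,3], I[3,3].
HN type (ℓ=2): μ^(1)=2; μ^(2)=-1

((0, 0, 3); (2, 4, 0))


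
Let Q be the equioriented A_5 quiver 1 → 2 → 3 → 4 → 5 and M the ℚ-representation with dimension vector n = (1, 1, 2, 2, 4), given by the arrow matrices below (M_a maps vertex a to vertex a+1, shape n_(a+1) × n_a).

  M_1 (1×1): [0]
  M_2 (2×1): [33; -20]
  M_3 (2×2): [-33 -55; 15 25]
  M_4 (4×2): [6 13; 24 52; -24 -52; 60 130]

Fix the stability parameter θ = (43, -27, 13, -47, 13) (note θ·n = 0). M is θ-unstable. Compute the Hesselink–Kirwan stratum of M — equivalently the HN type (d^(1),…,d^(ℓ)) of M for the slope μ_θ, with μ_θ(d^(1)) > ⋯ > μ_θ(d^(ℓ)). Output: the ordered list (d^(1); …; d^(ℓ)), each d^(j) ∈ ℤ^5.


Via rank(M_{q-1}∘⋯∘M_p): M ≅ I[1,1], I[2,5], I[3,3], I[4,4], I[5,5]^3.
μ_θ-semistable layers: μ^(1)=43; μ^(2)=13; μ^(3)=-17; μ^(4)=-27; μ^(5)=-47

((1, 0, 0, 0, 0); (0, 0, 1, 0, 4); (0, 0, 1, 1, 0); (0, 1, 0, 0, 0); (0, 0, 0, 1, 0))


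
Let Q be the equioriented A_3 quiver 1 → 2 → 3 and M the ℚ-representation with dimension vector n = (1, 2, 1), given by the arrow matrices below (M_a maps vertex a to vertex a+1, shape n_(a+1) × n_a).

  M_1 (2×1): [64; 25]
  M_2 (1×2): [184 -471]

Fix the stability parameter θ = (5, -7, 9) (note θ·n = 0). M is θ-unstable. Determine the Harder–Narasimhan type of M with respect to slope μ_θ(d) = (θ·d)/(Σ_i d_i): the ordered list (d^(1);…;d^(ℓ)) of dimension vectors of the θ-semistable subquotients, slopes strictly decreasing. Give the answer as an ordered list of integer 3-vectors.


Via rank(M_{q-1}∘⋯∘M_p): M ≅ I[1,3], I[2,2].
μ_θ-semistable layers: μ^(1)=9; μ^(2)=-1; μ^(3)=-7

((0, 0, 1); (1, 1, 0); (0, 1, 0))


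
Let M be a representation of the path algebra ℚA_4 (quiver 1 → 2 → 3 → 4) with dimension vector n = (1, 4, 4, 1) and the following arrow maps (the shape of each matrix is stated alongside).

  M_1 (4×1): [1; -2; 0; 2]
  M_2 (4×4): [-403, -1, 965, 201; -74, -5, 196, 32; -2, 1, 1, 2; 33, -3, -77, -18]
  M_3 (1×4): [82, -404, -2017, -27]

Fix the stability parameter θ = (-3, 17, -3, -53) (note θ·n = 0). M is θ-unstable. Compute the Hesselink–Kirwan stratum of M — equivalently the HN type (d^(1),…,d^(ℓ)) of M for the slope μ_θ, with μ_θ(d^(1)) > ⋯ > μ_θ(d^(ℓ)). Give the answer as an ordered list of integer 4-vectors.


Barcode: M ≅ I[1,4], I[2,3]^3. HN layers by μ_θ (2 steps, strictly decreasing):
  μ^(1)=7; μ^(2)=-21/2

((0, 3, 3, 0); (1, 1, 1, 1))


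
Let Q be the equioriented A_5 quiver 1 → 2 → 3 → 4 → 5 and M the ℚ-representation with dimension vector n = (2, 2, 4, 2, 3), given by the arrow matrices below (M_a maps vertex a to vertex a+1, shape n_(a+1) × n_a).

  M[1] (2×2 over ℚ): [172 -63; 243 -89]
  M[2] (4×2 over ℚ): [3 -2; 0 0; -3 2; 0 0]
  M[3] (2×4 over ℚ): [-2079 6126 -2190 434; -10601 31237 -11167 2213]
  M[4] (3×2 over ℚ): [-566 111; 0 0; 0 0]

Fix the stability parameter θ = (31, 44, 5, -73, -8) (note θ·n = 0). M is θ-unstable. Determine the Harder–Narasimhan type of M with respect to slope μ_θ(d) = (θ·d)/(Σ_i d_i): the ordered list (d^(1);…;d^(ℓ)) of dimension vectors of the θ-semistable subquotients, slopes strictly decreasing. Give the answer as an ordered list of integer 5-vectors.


Barcode: M ≅ I[1,2], I[1,4], I[3,3]^2, I[3,5], I[5,5]^2. HN layers by μ_θ (6 steps, strictly decreasing):
  μ^(1)=44; μ^(2)=31; μ^(3)=5; μ^(4)=7/4; μ^(5)=-8; μ^(6)=-34

((0, 1, 0, 0, 0); (1, 0, 0, 0, 0); (0, 0, 2, 0, 0); (1, 1, 1, 1, 0); (0, 0, 0, 0, 3); (0, 0, 1, 1, 0))


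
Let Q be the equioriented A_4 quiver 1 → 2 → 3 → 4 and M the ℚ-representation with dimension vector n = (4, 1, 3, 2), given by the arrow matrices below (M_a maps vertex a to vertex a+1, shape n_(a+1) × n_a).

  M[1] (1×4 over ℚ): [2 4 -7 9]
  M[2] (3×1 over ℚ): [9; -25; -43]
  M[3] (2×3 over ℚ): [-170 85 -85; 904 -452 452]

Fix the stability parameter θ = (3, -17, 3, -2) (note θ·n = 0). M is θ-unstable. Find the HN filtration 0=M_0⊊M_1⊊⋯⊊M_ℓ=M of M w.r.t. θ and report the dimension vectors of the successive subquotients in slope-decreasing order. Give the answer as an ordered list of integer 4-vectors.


Via rank(M_{q-1}∘⋯∘M_p): M ≅ I[1,1]^3, I[1,3], I[3,3], I[3,4], I[4,4].
μ_θ-semistable layers: μ^(1)=3; μ^(2)=1/2; μ^(3)=-2; μ^(4)=-7

((3, 0, 2, 0); (0, 0, 1, 1); (0, 0, 0, 1); (1, 1, 0, 0))


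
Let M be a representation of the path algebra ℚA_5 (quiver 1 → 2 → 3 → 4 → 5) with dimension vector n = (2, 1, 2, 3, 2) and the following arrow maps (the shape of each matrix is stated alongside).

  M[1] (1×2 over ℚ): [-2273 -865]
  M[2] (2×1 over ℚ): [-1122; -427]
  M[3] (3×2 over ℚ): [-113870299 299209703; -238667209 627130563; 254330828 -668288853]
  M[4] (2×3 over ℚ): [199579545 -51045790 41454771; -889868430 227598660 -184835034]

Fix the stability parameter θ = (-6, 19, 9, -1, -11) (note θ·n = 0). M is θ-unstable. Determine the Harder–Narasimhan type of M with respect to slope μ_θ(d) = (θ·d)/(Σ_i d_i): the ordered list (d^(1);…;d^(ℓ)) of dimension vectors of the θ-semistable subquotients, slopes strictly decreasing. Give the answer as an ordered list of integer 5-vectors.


Via rank(M_{q-1}∘⋯∘M_p): M ≅ I[1,1], I[1,4], I[3,5], I[4,4], I[5,5].
μ_θ-semistable layers: μ^(1)=9; μ^(2)=-1; μ^(3)=-6; μ^(4)=-11

((0, 1, 1, 1, 0); (0, 0, 1, 2, 1); (2, 0, 0, 0, 0); (0, 0, 0, 0, 1))


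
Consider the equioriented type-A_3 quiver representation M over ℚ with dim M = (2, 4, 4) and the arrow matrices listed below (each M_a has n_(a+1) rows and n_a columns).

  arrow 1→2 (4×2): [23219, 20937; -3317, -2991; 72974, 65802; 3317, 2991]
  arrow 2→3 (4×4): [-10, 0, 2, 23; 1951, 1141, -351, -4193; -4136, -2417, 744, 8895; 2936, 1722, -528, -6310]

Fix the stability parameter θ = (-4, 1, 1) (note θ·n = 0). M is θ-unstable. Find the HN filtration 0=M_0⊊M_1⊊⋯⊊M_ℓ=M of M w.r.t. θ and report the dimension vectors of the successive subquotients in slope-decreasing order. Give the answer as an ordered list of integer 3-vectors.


Interval decomposition of M: I[1,1], I[1,3], I[2,3]^3.
HN type (ℓ=2): μ^(1)=1; μ^(2)=-4

((0, 4, 4); (2, 0, 0))


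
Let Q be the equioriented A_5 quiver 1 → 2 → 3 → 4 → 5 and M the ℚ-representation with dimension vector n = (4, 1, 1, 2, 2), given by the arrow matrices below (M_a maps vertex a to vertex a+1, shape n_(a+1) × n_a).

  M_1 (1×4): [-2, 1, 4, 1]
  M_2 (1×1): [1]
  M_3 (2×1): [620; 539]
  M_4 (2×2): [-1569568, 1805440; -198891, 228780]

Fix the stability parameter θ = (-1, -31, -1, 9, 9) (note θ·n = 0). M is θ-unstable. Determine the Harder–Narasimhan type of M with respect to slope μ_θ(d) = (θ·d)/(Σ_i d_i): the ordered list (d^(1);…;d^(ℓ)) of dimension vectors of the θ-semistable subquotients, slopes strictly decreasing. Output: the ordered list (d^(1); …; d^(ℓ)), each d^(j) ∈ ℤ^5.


Barcode: M ≅ I[1,1]^3, I[1,4], I[4,5], I[5,5]. HN layers by μ_θ (3 steps, strictly decreasing):
  μ^(1)=9; μ^(2)=-1; μ^(3)=-16

((0, 0, 0, 2, 2); (3, 0, 1, 0, 0); (1, 1, 0, 0, 0))


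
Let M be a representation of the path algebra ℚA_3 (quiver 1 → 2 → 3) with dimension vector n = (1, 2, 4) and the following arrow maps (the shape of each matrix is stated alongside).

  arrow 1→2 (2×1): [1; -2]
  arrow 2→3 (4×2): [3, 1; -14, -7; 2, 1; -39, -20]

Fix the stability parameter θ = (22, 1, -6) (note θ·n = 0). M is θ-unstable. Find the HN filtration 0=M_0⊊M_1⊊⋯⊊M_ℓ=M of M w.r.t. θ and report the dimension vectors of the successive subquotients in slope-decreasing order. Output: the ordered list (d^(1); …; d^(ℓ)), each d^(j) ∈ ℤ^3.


Interval decomposition of M: I[1,3], I[2,3], I[3,3]^2.
HN type (ℓ=3): μ^(1)=17/3; μ^(2)=-5/2; μ^(3)=-6

((1, 1, 1); (0, 1, 1); (0, 0, 2))


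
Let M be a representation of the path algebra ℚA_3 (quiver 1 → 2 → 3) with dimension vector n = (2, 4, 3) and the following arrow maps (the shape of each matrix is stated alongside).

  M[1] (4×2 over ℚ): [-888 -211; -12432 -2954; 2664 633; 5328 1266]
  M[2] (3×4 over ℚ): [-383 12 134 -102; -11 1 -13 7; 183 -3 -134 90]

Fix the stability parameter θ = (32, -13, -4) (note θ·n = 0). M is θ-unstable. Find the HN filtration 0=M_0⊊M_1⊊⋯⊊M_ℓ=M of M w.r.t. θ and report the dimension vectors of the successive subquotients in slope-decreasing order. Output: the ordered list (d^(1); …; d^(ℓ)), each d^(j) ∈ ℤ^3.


Via rank(M_{q-1}∘⋯∘M_p): M ≅ I[1,1], I[1,3], I[2,2], I[2,3]^2.
μ_θ-semistable layers: μ^(1)=32; μ^(2)=5; μ^(3)=-4; μ^(4)=-13

((1, 0, 0); (1, 1, 1); (0, 0, 2); (0, 3, 0))


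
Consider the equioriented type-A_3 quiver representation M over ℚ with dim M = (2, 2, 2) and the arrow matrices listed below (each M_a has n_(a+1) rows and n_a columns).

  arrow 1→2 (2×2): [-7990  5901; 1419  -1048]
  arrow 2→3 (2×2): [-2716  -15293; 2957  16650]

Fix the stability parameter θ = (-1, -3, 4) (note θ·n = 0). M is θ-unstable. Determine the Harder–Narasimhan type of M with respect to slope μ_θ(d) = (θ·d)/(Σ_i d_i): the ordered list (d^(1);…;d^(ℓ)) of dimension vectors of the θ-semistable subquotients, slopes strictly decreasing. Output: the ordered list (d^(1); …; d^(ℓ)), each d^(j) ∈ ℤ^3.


Via rank(M_{q-1}∘⋯∘M_p): M ≅ I[1,3]^2.
μ_θ-semistable layers: μ^(1)=4; μ^(2)=-2

((0, 0, 2); (2, 2, 0))


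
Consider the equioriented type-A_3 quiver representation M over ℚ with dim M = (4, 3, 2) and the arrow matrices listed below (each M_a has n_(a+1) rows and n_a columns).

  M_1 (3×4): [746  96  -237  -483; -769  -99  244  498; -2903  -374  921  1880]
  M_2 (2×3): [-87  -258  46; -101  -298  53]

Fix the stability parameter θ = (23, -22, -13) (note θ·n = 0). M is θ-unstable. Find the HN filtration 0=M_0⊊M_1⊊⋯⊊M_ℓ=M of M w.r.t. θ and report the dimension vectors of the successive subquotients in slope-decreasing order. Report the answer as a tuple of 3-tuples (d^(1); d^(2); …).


Barcode: M ≅ I[1,1], I[1,2], I[1,3]^2. HN layers by μ_θ (3 steps, strictly decreasing):
  μ^(1)=23; μ^(2)=1/2; μ^(3)=-4

((1, 0, 0); (1, 1, 0); (2, 2, 2))


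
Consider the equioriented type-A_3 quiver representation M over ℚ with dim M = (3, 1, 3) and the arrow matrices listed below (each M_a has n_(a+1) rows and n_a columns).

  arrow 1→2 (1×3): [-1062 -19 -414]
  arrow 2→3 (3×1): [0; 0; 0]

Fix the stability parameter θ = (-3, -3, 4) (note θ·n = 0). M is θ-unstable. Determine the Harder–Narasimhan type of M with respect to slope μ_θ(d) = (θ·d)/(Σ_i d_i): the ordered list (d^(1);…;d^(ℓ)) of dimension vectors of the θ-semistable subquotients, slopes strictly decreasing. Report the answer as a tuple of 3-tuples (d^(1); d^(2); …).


Barcode: M ≅ I[1,1]^2, I[1,2], I[3,3]^3. HN layers by μ_θ (2 steps, strictly decreasing):
  μ^(1)=4; μ^(2)=-3

((0, 0, 3); (3, 1, 0))


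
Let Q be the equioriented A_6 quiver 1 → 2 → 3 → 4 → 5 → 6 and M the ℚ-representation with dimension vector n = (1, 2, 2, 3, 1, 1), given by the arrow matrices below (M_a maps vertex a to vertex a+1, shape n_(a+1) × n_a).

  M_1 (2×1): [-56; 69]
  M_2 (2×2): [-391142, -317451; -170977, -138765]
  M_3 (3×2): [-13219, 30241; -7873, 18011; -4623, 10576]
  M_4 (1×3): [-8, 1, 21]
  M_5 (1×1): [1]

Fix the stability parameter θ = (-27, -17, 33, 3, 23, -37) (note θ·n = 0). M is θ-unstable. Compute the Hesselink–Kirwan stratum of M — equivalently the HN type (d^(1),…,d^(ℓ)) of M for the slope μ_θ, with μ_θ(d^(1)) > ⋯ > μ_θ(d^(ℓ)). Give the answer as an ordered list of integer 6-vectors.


Barcode: M ≅ I[1,6], I[2,4], I[4,4]. HN layers by μ_θ (5 steps, strictly decreasing):
  μ^(1)=18; μ^(2)=11/2; μ^(3)=3; μ^(4)=-17; μ^(5)=-27

((0, 0, 1, 1, 0, 0); (0, 0, 1, 1, 1, 1); (0, 0, 0, 1, 0, 0); (0, 2, 0, 0, 0, 0); (1, 0, 0, 0, 0, 0))


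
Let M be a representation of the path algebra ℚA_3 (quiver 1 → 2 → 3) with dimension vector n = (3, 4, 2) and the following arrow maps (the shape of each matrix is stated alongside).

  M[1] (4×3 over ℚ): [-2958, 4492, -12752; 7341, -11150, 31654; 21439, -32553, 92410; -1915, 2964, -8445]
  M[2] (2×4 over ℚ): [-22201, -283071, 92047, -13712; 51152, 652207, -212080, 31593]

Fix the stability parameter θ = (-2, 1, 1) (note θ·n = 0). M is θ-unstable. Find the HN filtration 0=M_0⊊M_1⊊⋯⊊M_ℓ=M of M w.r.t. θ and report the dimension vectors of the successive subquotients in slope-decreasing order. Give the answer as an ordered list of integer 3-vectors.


Barcode: M ≅ I[1,2], I[1,3]^2, I[2,2]. HN layers by μ_θ (2 steps, strictly decreasing):
  μ^(1)=1; μ^(2)=-2

((0, 4, 2); (3, 0, 0))


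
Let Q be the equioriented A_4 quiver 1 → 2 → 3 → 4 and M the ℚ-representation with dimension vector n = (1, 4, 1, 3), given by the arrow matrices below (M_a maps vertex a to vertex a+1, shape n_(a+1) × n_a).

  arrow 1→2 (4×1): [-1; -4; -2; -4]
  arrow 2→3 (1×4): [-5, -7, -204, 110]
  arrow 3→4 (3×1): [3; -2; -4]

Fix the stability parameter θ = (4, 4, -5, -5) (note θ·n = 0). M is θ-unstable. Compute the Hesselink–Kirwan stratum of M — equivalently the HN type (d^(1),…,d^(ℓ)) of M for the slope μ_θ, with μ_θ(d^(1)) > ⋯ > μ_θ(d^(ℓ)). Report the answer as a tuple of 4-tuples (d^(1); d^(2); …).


Barcode: M ≅ I[1,4], I[2,2]^3, I[4,4]^2. HN layers by μ_θ (3 steps, strictly decreasing):
  μ^(1)=4; μ^(2)=-1/2; μ^(3)=-5

((0, 3, 0, 0); (1, 1, 1, 1); (0, 0, 0, 2))


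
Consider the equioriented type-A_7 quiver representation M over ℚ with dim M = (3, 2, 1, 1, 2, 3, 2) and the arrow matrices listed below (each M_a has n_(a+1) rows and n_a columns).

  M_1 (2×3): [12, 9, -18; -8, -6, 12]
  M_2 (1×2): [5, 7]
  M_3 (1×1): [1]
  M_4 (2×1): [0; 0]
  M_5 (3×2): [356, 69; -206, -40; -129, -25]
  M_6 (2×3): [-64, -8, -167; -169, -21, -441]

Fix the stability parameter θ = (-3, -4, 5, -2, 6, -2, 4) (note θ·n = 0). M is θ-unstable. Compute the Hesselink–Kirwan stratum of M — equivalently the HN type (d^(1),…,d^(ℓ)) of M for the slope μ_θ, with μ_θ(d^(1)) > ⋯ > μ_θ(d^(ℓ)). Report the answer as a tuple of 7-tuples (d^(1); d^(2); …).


Interval decomposition of M: I[1,1]^2, I[1,4], I[2,2], I[5,7]^2, I[6,6].
HN type (ℓ=7): μ^(1)=4; μ^(2)=2; μ^(3)=3/2; μ^(4)=-2; μ^(5)=-3; μ^(6)=-7/2; μ^(7)=-4

((0, 0, 0, 0, 0, 0, 2); (0, 0, 0, 0, 2, 2, 0); (0, 0, 1, 1, 0, 0, 0); (0, 0, 0, 0, 0, 1, 0); (2, 0, 0, 0, 0, 0, 0); (1, 1, 0, 0, 0, 0, 0); (0, 1, 0, 0, 0, 0, 0))


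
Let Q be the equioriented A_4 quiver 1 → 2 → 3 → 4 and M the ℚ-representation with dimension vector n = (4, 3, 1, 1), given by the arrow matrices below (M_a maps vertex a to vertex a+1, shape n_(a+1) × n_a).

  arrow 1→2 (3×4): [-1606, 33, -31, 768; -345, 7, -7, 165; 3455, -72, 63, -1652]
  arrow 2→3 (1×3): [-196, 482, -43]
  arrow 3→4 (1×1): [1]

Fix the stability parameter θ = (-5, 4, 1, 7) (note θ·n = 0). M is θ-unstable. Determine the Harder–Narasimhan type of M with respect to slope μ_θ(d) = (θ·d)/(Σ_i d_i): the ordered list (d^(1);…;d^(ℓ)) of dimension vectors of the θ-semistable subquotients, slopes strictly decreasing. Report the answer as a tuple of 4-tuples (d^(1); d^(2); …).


Barcode: M ≅ I[1,1], I[1,2]^2, I[1,4]. HN layers by μ_θ (4 steps, strictly decreasing):
  μ^(1)=7; μ^(2)=4; μ^(3)=5/2; μ^(4)=-5

((0, 0, 0, 1); (0, 2, 0, 0); (0, 1, 1, 0); (4, 0, 0, 0))


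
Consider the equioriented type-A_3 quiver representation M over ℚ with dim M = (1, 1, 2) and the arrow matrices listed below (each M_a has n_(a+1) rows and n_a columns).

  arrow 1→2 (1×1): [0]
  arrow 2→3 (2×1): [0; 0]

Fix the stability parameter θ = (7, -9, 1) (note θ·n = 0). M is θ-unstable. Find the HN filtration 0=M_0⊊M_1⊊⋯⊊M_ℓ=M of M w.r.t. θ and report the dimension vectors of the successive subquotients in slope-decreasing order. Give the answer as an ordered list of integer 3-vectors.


Interval decomposition of M: I[1,1], I[2,2], I[3,3]^2.
HN type (ℓ=3): μ^(1)=7; μ^(2)=1; μ^(3)=-9

((1, 0, 0); (0, 0, 2); (0, 1, 0))


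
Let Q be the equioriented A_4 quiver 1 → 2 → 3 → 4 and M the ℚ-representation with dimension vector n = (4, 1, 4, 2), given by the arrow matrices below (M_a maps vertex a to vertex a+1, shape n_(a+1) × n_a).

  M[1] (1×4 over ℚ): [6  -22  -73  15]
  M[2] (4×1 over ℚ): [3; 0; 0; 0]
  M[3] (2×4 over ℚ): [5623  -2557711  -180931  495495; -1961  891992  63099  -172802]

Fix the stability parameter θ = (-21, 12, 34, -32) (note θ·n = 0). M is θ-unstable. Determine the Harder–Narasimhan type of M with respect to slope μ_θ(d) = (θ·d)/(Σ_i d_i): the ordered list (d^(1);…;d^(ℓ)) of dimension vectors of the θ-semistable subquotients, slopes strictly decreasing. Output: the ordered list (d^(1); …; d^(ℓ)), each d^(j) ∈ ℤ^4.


Barcode: M ≅ I[1,1]^3, I[1,4], I[3,3]^2, I[3,4]. HN layers by μ_θ (4 steps, strictly decreasing):
  μ^(1)=34; μ^(2)=14/3; μ^(3)=1; μ^(4)=-21

((0, 0, 2, 0); (0, 1, 1, 1); (0, 0, 1, 1); (4, 0, 0, 0))


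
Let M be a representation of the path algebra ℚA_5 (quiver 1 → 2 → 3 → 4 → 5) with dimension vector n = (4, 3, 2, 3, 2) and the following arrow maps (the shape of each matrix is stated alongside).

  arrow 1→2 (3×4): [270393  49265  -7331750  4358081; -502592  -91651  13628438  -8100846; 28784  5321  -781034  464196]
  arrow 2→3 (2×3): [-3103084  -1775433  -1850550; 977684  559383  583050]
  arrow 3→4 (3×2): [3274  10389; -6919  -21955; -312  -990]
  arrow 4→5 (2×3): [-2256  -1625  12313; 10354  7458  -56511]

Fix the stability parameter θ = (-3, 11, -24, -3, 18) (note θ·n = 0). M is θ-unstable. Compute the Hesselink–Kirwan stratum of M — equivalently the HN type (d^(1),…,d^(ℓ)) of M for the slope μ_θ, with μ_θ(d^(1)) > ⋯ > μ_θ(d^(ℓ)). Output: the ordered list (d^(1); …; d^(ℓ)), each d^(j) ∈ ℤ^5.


Via rank(M_{q-1}∘⋯∘M_p): M ≅ I[1,1], I[1,2]^2, I[1,5], I[3,5], I[4,4].
μ_θ-semistable layers: μ^(1)=18; μ^(2)=11; μ^(3)=-3; μ^(4)=-16/3; μ^(5)=-24

((0, 0, 0, 0, 2); (0, 2, 0, 0, 0); (3, 0, 0, 3, 0); (1, 1, 1, 0, 0); (0, 0, 1, 0, 0))


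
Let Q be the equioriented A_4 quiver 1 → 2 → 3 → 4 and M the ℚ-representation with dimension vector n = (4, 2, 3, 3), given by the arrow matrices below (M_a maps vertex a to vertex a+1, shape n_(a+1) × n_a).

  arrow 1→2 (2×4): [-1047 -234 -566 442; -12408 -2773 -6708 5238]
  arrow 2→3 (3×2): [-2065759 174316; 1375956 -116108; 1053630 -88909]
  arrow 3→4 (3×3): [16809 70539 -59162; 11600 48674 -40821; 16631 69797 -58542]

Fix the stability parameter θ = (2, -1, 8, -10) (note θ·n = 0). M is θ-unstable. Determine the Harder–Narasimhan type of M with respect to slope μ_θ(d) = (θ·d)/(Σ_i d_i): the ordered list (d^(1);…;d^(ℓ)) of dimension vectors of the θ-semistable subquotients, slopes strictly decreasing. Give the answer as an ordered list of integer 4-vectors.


Barcode: M ≅ I[1,1]^2, I[1,4]^2, I[3,3], I[4,4]. HN layers by μ_θ (4 steps, strictly decreasing):
  μ^(1)=8; μ^(2)=2; μ^(3)=-1/4; μ^(4)=-10

((0, 0, 1, 0); (2, 0, 0, 0); (2, 2, 2, 2); (0, 0, 0, 1))


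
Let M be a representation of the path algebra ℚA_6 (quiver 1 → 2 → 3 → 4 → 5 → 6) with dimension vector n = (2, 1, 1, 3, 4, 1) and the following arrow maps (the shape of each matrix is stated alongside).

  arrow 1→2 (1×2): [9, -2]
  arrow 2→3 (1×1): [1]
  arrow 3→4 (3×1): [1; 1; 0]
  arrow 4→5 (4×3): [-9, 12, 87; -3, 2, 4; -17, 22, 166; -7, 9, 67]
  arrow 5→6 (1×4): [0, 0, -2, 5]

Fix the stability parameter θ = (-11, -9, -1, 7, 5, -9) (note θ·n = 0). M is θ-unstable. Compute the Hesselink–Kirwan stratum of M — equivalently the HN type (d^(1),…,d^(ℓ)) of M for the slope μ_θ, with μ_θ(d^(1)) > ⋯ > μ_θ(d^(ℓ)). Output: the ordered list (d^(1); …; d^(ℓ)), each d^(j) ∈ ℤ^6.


Barcode: M ≅ I[1,1], I[1,5], I[4,5], I[4,6], I[5,5]. HN layers by μ_θ (6 steps, strictly decreasing):
  μ^(1)=6; μ^(2)=5; μ^(3)=1; μ^(4)=-1; μ^(5)=-9; μ^(6)=-11

((0, 0, 0, 2, 2, 0); (0, 0, 0, 0, 1, 0); (0, 0, 0, 1, 1, 1); (0, 0, 1, 0, 0, 0); (0, 1, 0, 0, 0, 0); (2, 0, 0, 0, 0, 0))


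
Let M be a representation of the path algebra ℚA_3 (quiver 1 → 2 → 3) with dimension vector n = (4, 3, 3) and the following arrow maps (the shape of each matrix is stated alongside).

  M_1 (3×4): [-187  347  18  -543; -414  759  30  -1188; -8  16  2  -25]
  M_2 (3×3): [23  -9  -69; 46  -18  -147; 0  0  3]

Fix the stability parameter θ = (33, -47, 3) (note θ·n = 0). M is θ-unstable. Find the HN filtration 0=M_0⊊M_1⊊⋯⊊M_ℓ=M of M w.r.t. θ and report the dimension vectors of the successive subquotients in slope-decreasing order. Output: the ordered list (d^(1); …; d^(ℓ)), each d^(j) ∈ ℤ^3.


Via rank(M_{q-1}∘⋯∘M_p): M ≅ I[1,1], I[1,2], I[1,3]^2, I[3,3].
μ_θ-semistable layers: μ^(1)=33; μ^(2)=3; μ^(3)=-7

((1, 0, 0); (0, 0, 3); (3, 3, 0))


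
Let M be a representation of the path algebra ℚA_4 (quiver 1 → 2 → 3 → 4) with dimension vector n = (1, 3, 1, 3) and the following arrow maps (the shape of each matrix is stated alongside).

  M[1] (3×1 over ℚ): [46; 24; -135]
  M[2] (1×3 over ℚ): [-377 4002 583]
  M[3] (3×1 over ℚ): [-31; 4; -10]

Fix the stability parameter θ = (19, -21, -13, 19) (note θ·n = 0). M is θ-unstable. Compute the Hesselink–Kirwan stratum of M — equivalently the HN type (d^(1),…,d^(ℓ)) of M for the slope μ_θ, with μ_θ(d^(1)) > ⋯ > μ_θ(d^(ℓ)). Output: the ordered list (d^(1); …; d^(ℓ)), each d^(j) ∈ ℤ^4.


Interval decomposition of M: I[1,4], I[2,2]^2, I[4,4]^2.
HN type (ℓ=3): μ^(1)=19; μ^(2)=-5; μ^(3)=-21

((0, 0, 0, 3); (1, 1, 1, 0); (0, 2, 0, 0))


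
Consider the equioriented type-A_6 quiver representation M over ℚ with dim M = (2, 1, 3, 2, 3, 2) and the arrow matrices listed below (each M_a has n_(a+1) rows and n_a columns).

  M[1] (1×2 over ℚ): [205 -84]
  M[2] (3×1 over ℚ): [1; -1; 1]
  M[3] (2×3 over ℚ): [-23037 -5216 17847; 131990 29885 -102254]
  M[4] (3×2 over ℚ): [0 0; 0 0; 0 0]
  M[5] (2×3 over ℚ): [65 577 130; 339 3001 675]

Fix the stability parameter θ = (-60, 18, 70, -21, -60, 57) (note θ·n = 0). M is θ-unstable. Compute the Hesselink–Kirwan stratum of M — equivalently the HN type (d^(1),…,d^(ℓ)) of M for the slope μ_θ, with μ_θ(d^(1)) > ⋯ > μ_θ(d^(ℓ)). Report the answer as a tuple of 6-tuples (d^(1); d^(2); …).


Barcode: M ≅ I[1,1], I[1,4], I[3,3], I[3,4], I[5,5], I[5,6]^2. HN layers by μ_θ (5 steps, strictly decreasing):
  μ^(1)=70; μ^(2)=57; μ^(3)=49/2; μ^(4)=18; μ^(5)=-60

((0, 0, 1, 0, 0, 0); (0, 0, 0, 0, 0, 2); (0, 0, 2, 2, 0, 0); (0, 1, 0, 0, 0, 0); (2, 0, 0, 0, 3, 0))


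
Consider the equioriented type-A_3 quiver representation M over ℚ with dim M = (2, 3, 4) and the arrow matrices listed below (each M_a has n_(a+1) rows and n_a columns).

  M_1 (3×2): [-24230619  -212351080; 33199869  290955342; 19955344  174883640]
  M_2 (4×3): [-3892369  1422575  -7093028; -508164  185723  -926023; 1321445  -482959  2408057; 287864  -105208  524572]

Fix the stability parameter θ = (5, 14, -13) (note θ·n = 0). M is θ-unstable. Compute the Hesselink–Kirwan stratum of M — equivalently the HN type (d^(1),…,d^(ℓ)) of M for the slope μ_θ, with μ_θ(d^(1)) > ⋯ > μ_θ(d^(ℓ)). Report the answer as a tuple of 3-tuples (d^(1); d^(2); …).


Barcode: M ≅ I[1,3]^2, I[2,3], I[3,3]. HN layers by μ_θ (3 steps, strictly decreasing):
  μ^(1)=2; μ^(2)=1/2; μ^(3)=-13

((2, 2, 2); (0, 1, 1); (0, 0, 1))


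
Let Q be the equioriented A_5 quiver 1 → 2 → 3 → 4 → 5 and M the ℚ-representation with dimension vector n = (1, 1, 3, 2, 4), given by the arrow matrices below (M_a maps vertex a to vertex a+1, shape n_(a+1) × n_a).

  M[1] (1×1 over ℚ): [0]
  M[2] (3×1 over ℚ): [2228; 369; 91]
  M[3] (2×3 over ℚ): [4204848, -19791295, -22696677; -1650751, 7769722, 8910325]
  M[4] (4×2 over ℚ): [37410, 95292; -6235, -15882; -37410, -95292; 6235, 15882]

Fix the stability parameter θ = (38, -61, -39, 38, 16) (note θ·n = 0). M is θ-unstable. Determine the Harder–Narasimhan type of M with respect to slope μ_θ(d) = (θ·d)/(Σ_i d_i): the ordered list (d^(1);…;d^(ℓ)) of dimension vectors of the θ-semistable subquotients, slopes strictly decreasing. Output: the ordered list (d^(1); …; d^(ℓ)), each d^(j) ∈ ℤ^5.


Interval decomposition of M: I[1,1], I[2,4], I[3,3], I[3,5], I[5,5]^3.
HN type (ℓ=5): μ^(1)=38; μ^(2)=27; μ^(3)=16; μ^(4)=-39; μ^(5)=-61

((1, 0, 0, 1, 0); (0, 0, 0, 1, 1); (0, 0, 0, 0, 3); (0, 0, 3, 0, 0); (0, 1, 0, 0, 0))


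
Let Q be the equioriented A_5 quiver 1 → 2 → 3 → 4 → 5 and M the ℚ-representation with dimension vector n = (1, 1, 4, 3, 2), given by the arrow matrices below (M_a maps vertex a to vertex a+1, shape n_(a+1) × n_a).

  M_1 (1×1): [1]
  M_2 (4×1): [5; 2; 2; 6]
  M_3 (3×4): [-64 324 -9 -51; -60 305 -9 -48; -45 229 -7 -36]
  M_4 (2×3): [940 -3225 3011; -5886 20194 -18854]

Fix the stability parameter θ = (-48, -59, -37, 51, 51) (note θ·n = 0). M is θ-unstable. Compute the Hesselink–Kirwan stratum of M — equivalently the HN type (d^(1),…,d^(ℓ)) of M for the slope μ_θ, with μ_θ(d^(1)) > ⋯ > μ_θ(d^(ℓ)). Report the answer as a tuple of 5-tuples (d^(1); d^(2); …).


Via rank(M_{q-1}∘⋯∘M_p): M ≅ I[1,5], I[3,3], I[3,4], I[3,5].
μ_θ-semistable layers: μ^(1)=51; μ^(2)=-37; μ^(3)=-107/2

((0, 0, 0, 3, 2); (0, 0, 4, 0, 0); (1, 1, 0, 0, 0))


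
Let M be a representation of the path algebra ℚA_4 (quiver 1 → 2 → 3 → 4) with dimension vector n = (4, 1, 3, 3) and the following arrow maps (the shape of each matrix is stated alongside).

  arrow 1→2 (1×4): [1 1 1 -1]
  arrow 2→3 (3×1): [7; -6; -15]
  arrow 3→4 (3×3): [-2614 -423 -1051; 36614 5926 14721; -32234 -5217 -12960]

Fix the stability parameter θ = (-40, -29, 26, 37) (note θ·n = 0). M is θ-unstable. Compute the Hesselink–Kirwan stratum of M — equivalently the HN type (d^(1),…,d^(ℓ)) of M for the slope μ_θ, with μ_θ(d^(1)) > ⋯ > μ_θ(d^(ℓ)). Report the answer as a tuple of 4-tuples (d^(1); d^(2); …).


Interval decomposition of M: I[1,1]^3, I[1,4], I[3,4]^2.
HN type (ℓ=4): μ^(1)=37; μ^(2)=26; μ^(3)=-29; μ^(4)=-40

((0, 0, 0, 3); (0, 0, 3, 0); (0, 1, 0, 0); (4, 0, 0, 0))


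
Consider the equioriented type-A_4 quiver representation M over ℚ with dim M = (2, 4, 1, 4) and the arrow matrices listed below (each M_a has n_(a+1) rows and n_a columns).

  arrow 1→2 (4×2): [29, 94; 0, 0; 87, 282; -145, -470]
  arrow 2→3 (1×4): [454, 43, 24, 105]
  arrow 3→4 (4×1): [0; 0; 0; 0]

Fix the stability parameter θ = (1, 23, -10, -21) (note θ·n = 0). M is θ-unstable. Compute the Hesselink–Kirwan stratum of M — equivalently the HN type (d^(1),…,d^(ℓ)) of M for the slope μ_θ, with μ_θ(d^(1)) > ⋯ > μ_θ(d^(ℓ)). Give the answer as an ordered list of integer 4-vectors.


Barcode: M ≅ I[1,1], I[1,3], I[2,2]^3, I[4,4]^4. HN layers by μ_θ (4 steps, strictly decreasing):
  μ^(1)=23; μ^(2)=13/2; μ^(3)=1; μ^(4)=-21

((0, 3, 0, 0); (0, 1, 1, 0); (2, 0, 0, 0); (0, 0, 0, 4))


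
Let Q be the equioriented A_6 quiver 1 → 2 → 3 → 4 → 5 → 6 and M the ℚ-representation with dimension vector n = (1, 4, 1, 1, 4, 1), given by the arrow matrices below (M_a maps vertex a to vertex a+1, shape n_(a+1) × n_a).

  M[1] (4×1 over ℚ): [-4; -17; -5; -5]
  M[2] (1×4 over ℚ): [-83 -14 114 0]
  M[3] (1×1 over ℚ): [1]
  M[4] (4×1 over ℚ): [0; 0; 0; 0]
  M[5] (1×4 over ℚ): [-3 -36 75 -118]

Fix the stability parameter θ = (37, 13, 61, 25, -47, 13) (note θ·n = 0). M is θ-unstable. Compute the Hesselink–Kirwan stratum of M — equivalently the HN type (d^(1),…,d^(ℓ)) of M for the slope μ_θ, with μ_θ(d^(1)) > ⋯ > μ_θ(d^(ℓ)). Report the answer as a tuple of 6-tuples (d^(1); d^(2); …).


Via rank(M_{q-1}∘⋯∘M_p): M ≅ I[1,2], I[2,2]^2, I[2,4], I[5,5]^3, I[5,6].
μ_θ-semistable layers: μ^(1)=43; μ^(2)=25; μ^(3)=13; μ^(4)=-47

((0, 0, 1, 1, 0, 0); (1, 1, 0, 0, 0, 0); (0, 3, 0, 0, 0, 1); (0, 0, 0, 0, 4, 0))


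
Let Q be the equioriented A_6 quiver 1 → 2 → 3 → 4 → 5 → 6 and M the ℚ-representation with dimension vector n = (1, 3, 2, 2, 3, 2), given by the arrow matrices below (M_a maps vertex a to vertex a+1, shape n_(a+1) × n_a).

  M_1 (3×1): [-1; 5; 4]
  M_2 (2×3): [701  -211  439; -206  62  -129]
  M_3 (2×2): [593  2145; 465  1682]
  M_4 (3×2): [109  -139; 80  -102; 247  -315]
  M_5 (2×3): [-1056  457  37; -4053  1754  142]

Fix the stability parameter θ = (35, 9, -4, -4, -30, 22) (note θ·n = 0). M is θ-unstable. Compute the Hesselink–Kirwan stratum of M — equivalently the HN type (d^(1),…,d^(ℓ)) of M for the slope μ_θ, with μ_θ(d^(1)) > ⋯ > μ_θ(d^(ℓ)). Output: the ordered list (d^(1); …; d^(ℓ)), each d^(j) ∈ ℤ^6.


Via rank(M_{q-1}∘⋯∘M_p): M ≅ I[1,2], I[2,5], I[2,6], I[5,6].
μ_θ-semistable layers: μ^(1)=22; μ^(2)=-29/4; μ^(3)=-30

((1, 1, 0, 0, 0, 2); (0, 2, 2, 2, 2, 0); (0, 0, 0, 0, 1, 0))


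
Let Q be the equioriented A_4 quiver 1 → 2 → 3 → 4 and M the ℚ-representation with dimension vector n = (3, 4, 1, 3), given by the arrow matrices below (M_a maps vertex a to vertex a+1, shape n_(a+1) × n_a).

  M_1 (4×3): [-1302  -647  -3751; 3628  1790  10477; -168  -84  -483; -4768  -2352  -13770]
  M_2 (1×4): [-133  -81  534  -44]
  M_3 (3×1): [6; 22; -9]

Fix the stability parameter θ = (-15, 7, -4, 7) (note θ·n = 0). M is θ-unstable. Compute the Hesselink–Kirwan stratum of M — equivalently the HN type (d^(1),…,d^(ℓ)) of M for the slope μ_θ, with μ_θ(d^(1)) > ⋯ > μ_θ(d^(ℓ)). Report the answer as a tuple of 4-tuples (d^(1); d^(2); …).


Barcode: M ≅ I[1,1], I[1,2], I[1,4], I[2,2]^2, I[4,4]^2. HN layers by μ_θ (3 steps, strictly decreasing):
  μ^(1)=7; μ^(2)=3/2; μ^(3)=-15

((0, 3, 0, 3); (0, 1, 1, 0); (3, 0, 0, 0))


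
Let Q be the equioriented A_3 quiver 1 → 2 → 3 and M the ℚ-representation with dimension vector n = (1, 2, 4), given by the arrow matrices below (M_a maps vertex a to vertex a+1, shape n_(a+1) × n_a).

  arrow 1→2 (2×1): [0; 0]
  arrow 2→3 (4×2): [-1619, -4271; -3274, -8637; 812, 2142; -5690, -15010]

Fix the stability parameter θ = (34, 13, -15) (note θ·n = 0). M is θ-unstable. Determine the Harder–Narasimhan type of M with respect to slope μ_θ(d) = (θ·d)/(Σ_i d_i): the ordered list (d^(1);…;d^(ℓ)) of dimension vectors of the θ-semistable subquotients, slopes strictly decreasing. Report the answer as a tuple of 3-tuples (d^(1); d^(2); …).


Barcode: M ≅ I[1,1], I[2,3]^2, I[3,3]^2. HN layers by μ_θ (3 steps, strictly decreasing):
  μ^(1)=34; μ^(2)=-1; μ^(3)=-15

((1, 0, 0); (0, 2, 2); (0, 0, 2))
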